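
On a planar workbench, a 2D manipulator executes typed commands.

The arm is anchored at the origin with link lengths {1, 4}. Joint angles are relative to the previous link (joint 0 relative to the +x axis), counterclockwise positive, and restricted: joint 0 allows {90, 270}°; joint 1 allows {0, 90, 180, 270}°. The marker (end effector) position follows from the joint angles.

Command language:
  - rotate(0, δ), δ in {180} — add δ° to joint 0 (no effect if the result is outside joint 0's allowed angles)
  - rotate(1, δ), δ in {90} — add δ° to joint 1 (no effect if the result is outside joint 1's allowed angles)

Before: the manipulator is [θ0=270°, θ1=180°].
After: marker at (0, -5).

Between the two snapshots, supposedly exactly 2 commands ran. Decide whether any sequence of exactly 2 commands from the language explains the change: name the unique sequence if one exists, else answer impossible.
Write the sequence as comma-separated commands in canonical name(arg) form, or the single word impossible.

rotate(1, 90), rotate(1, 90)

start: [θ0=270°, θ1=180°]
[1] after rotate(1, 90): [θ0=270°, θ1=270°]
[2] after rotate(1, 90): [θ0=270°, θ1=0°]
uniquely the one of 4 2-step routes that fits.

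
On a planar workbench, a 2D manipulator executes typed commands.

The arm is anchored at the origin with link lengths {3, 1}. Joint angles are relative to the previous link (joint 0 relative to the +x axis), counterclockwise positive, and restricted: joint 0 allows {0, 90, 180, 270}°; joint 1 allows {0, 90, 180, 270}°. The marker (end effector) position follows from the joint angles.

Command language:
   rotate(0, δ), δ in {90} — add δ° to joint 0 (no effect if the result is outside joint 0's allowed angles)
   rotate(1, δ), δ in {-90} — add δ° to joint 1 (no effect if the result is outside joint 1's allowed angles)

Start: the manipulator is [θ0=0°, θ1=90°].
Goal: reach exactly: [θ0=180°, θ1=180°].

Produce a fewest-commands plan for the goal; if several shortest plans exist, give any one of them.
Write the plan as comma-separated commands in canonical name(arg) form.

rotate(1, -90), rotate(1, -90), rotate(1, -90), rotate(0, 90), rotate(0, 90)

start: [θ0=0°, θ1=90°]
1. rotate(1, -90) → [θ0=0°, θ1=0°]
2. rotate(1, -90) → [θ0=0°, θ1=270°]
3. rotate(1, -90) → [θ0=0°, θ1=180°]
4. rotate(0, 90) → [θ0=90°, θ1=180°]
5. rotate(0, 90) → [θ0=180°, θ1=180°]
minimal: 5 command(s), checked below 5.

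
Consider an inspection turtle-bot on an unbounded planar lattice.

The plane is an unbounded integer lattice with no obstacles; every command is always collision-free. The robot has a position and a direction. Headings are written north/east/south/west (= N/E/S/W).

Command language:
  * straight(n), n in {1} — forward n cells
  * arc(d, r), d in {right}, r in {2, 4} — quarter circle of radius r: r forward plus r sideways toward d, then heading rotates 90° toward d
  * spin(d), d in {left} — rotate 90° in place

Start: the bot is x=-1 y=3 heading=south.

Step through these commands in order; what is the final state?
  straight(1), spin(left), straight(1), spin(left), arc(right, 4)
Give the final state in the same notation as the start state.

x=4 y=6 heading=east

start: x=-1 y=3 heading=south
step 1 (straight(1)): x=-1 y=2 heading=south
step 2 (spin(left)): x=-1 y=2 heading=east
step 3 (straight(1)): x=0 y=2 heading=east
step 4 (spin(left)): x=0 y=2 heading=north
step 5 (arc(right, 4)): x=4 y=6 heading=east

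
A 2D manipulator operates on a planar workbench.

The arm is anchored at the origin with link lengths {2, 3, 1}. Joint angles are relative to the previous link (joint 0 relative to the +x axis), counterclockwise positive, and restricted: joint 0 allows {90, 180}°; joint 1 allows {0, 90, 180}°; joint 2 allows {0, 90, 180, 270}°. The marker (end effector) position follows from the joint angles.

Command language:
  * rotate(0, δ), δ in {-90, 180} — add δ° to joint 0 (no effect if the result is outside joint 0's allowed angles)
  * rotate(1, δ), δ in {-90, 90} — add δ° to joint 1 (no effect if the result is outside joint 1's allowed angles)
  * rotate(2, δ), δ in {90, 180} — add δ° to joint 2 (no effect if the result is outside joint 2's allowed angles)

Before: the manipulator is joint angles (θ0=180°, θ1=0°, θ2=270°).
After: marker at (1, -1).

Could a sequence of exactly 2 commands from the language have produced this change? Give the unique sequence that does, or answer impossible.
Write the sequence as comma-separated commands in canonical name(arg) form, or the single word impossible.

rotate(1, 90), rotate(1, 90)

t0: joint angles (θ0=180°, θ1=0°, θ2=270°)
t=1 rotate(1, 90) ⇒ joint angles (θ0=180°, θ1=90°, θ2=270°)
t=2 rotate(1, 90) ⇒ joint angles (θ0=180°, θ1=180°, θ2=270°)
no rival 2-sequence matches.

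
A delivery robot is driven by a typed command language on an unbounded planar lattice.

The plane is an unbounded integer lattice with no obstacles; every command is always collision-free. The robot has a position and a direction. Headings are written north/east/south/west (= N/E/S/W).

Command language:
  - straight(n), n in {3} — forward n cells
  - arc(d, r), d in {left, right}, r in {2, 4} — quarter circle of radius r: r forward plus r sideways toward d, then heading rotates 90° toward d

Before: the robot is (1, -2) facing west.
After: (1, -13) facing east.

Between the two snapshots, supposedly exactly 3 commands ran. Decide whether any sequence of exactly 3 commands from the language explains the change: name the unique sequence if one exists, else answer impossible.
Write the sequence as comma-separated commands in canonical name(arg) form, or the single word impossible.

arc(left, 4), straight(3), arc(left, 4)

key: position moved to (1,-13) AND the heading swung to E — translation plus rotation needed
t0: (1, -2) facing west
step 1 (arc(left, 4)): (-3, -6) facing south
step 2 (straight(3)): (-3, -9) facing south
step 3 (arc(left, 4)): (1, -13) facing east
all 125 alternatives checked — unique.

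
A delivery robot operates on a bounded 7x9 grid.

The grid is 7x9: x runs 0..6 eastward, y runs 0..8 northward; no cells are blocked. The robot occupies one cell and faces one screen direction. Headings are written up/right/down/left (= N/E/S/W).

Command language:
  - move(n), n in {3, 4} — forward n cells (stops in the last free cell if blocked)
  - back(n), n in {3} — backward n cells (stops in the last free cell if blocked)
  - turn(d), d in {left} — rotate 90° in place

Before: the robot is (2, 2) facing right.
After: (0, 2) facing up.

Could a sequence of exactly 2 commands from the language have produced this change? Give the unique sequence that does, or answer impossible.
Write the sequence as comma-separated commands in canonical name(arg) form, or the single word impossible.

back(3), turn(left)

key: cell and facing (now N) both changed — the 2 commands mix motion and turning
begin: (2, 2) facing right
1. back(3) → (0, 2) facing right
2. turn(left) → (0, 2) facing up
no other 2-command option fits: unique.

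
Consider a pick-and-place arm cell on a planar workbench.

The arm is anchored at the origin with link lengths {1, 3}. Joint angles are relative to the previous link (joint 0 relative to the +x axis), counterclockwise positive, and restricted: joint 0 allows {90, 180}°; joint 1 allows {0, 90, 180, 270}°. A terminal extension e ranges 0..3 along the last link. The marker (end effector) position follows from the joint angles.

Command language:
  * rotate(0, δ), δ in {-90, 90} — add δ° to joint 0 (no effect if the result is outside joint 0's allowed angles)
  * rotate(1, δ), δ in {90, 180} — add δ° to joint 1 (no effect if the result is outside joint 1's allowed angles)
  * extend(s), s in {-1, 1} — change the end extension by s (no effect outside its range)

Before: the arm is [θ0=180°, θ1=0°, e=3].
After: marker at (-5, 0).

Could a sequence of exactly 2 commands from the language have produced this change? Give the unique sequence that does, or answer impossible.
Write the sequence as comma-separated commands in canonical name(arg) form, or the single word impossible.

start: [θ0=180°, θ1=0°, e=3]
step 1 (extend(-1)): [θ0=180°, θ1=0°, e=2]
step 2 (extend(-1)): [θ0=180°, θ1=0°, e=1]
no other 2-command option fits: unique.

extend(-1), extend(-1)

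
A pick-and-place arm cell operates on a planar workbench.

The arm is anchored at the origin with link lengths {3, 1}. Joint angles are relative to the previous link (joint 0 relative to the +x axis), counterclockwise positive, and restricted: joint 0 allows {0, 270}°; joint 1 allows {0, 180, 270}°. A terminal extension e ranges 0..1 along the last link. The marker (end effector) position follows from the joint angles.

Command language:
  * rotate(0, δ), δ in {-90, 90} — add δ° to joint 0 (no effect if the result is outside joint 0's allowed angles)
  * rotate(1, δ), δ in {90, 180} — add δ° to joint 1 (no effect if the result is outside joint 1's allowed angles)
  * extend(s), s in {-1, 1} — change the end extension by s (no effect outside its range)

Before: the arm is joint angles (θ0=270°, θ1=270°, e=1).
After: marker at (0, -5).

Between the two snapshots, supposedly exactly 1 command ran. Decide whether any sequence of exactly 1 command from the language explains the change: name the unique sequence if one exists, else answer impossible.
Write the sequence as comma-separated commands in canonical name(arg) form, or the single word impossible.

rotate(1, 90)

start: joint angles (θ0=270°, θ1=270°, e=1)
[1] after rotate(1, 90): joint angles (θ0=270°, θ1=0°, e=1)
no other 1-command option fits: unique.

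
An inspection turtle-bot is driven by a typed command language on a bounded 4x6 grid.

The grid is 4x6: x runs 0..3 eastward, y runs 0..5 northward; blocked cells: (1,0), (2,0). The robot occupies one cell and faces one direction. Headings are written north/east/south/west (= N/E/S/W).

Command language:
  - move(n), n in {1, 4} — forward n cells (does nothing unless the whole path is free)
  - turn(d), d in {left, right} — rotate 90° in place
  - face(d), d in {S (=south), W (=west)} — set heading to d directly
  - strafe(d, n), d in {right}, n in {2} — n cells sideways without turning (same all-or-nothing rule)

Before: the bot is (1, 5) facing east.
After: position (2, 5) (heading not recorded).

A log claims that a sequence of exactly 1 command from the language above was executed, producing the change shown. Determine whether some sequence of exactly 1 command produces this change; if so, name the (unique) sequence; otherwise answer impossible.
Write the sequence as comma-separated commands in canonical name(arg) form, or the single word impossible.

start: (1, 5) facing east
[1] after move(1): (2, 5) facing east
no rival 1-sequence matches.

move(1)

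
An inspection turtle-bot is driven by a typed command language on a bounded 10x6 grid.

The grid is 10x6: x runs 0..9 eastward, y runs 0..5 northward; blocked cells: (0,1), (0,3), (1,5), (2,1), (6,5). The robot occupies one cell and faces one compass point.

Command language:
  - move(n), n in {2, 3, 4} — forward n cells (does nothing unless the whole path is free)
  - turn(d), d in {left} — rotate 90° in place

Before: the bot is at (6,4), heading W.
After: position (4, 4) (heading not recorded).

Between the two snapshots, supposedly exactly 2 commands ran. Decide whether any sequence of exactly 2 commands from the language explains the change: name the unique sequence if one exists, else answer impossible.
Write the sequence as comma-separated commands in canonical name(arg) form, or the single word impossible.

move(2), turn(left)

key: running turn(left) before move(2) would end elsewhere — order is forced
t0: at (6,4), heading W
t=1 move(2) ⇒ at (4,4), heading W
t=2 turn(left) ⇒ at (4,4), heading S
no rival 2-sequence matches.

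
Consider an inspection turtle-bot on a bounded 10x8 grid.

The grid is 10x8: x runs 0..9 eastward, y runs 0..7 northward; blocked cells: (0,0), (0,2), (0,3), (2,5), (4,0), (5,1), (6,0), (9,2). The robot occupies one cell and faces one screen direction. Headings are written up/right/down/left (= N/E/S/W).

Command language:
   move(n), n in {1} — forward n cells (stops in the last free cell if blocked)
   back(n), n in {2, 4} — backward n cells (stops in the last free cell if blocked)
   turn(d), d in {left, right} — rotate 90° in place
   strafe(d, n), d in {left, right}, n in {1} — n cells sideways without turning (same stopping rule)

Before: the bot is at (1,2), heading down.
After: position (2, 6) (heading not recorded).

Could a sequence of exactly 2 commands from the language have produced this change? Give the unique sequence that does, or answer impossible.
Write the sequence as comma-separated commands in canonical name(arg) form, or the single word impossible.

key: order matters: swapping back(4) and strafe(left, 1) lands elsewhere
start: at (1,2), heading down
step 1 (back(4)): at (1,6), heading down
step 2 (strafe(left, 1)): at (2,6), heading down
all 49 alternatives checked — unique.

back(4), strafe(left, 1)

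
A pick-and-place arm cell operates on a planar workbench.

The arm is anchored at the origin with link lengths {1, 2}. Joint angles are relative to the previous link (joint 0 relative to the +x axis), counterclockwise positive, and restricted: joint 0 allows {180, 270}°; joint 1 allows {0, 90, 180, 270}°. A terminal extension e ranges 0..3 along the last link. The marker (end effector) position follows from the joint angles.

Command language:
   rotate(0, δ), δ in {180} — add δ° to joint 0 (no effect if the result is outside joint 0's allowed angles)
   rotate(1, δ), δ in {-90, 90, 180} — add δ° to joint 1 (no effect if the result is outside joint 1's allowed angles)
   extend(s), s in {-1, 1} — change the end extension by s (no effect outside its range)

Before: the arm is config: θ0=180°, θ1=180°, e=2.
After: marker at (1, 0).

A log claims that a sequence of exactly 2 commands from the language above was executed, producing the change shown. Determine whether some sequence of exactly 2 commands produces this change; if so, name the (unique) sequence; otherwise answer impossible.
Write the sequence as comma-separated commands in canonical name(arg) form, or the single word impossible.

begin: config: θ0=180°, θ1=180°, e=2
t=1 extend(-1) ⇒ config: θ0=180°, θ1=180°, e=1
t=2 extend(-1) ⇒ config: θ0=180°, θ1=180°, e=0
all 36 alternatives checked — unique.

extend(-1), extend(-1)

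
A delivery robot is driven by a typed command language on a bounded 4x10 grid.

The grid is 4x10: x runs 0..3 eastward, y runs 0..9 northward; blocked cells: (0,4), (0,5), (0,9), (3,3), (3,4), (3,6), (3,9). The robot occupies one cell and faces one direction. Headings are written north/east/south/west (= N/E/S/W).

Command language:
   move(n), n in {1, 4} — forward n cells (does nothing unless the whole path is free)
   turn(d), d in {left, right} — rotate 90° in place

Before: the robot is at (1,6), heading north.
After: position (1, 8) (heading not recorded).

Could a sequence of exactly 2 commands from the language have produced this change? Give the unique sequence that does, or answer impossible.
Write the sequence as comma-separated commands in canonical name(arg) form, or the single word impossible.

from: at (1,6), heading north
[1] after move(1): at (1,7), heading north
[2] after move(1): at (1,8), heading north
all 16 alternatives checked — unique.

move(1), move(1)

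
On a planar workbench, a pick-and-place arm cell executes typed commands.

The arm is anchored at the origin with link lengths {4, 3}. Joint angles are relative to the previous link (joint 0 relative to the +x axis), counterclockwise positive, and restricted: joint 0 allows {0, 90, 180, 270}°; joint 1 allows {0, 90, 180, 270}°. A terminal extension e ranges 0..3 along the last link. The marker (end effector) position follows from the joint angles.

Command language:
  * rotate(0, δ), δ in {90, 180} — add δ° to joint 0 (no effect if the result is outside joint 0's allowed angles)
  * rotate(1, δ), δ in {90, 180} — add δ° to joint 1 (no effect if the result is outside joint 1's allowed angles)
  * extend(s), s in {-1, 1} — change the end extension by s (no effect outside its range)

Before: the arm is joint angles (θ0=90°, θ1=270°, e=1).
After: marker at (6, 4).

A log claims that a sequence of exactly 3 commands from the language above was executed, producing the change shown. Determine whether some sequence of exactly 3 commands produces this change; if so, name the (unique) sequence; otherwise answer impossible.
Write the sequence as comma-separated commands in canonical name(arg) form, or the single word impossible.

initial: joint angles (θ0=90°, θ1=270°, e=1)
step 1 (extend(1)): joint angles (θ0=90°, θ1=270°, e=2)
step 2 (extend(1)): joint angles (θ0=90°, θ1=270°, e=3)
step 3 (extend(1)): joint angles (θ0=90°, θ1=270°, e=3)
all 216 alternatives checked — unique.

extend(1), extend(1), extend(1)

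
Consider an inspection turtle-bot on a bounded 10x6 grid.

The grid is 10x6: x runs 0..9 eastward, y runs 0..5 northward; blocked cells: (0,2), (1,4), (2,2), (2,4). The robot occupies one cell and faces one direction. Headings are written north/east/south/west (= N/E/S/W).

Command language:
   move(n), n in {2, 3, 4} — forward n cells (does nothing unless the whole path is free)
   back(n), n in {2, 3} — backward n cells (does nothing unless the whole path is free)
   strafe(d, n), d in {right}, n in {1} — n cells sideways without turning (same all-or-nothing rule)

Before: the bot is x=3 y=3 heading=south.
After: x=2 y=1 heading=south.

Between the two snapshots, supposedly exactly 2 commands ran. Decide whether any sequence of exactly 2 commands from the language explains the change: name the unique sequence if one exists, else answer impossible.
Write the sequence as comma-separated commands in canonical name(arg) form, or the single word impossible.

move(2), strafe(right, 1)

key: running strafe(right, 1) before move(2) would end elsewhere — order is forced
start: x=3 y=3 heading=south
step 1 (move(2)): x=3 y=1 heading=south
step 2 (strafe(right, 1)): x=2 y=1 heading=south
all 36 alternatives checked — unique.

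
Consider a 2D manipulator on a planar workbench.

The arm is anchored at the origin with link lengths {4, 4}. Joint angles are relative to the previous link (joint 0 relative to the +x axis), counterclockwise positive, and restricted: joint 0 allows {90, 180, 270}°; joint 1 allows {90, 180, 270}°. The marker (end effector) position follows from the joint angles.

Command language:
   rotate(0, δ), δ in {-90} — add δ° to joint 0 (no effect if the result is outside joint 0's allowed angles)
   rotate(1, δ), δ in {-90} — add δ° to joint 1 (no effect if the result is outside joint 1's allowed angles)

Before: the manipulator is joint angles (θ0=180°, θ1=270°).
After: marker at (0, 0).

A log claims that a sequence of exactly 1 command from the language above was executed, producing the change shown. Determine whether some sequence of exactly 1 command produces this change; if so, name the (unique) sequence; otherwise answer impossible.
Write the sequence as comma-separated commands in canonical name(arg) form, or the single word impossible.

t0: joint angles (θ0=180°, θ1=270°)
t=1 rotate(1, -90) ⇒ joint angles (θ0=180°, θ1=180°)
uniquely the one of 2 1-step routes that fits.

rotate(1, -90)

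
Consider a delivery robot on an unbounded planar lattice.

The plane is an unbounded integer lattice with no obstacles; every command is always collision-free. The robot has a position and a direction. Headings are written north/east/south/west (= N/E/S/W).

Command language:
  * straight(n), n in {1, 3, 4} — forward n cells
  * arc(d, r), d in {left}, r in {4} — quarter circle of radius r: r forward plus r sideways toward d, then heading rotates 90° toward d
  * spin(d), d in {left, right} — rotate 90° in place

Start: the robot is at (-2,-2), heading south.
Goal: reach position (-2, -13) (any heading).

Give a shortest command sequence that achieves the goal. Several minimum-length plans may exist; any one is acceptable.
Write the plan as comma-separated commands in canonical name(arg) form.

t0: at (-2,-2), heading south
step 1 (straight(4)): at (-2,-6), heading south
step 2 (straight(4)): at (-2,-10), heading south
step 3 (straight(3)): at (-2,-13), heading south
minimal: 3 command(s), checked below 3.

straight(4), straight(4), straight(3)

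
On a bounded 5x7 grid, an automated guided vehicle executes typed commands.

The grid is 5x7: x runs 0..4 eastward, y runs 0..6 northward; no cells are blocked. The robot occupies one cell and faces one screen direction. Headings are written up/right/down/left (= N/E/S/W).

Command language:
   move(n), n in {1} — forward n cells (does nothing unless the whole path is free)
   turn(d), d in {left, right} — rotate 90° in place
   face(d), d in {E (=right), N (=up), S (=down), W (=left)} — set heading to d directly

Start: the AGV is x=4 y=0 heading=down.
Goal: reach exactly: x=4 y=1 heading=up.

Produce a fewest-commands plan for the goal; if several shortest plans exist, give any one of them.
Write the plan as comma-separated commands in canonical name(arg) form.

initial: x=4 y=0 heading=down
t=1 face(N) ⇒ x=4 y=0 heading=up
t=2 move(1) ⇒ x=4 y=1 heading=up
minimal: 2 command(s), checked below 2.

face(N), move(1)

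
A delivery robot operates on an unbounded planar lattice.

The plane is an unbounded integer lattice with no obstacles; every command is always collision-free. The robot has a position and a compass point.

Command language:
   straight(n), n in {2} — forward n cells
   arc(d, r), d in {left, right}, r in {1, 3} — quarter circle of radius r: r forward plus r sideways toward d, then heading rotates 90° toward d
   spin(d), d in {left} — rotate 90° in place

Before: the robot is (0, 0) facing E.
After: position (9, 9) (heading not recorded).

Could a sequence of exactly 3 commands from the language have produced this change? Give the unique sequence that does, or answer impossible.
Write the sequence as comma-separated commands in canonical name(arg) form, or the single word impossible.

arc(left, 3), arc(right, 3), arc(left, 3)

begin: (0, 0) facing E
1. arc(left, 3) → (3, 3) facing N
2. arc(right, 3) → (6, 6) facing E
3. arc(left, 3) → (9, 9) facing N
no rival 3-sequence matches.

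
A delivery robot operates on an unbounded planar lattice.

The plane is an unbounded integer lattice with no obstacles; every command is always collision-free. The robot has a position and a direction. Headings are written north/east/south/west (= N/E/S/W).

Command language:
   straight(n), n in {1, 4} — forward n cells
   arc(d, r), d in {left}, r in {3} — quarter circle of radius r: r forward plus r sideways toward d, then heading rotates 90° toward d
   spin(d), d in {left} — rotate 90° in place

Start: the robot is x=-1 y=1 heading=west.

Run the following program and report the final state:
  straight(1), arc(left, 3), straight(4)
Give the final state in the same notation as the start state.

t0: x=-1 y=1 heading=west
t=1 straight(1) ⇒ x=-2 y=1 heading=west
t=2 arc(left, 3) ⇒ x=-5 y=-2 heading=south
t=3 straight(4) ⇒ x=-5 y=-6 heading=south

x=-5 y=-6 heading=south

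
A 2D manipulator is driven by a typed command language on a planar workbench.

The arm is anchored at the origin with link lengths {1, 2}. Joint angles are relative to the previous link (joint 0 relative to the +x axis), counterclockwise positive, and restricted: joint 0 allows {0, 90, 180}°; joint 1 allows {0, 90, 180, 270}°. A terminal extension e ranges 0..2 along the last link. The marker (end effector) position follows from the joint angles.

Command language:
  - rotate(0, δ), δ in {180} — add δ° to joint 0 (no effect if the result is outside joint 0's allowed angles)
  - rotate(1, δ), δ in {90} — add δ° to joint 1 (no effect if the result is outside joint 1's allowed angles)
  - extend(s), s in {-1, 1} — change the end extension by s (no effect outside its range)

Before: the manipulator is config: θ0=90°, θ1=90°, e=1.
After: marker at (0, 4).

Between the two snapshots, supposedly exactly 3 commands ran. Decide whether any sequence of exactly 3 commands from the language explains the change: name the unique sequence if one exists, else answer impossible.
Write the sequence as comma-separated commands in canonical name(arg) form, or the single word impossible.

initial: config: θ0=90°, θ1=90°, e=1
t=1 rotate(1, 90) ⇒ config: θ0=90°, θ1=180°, e=1
t=2 rotate(1, 90) ⇒ config: θ0=90°, θ1=270°, e=1
t=3 rotate(1, 90) ⇒ config: θ0=90°, θ1=0°, e=1
all 64 alternatives checked — unique.

rotate(1, 90), rotate(1, 90), rotate(1, 90)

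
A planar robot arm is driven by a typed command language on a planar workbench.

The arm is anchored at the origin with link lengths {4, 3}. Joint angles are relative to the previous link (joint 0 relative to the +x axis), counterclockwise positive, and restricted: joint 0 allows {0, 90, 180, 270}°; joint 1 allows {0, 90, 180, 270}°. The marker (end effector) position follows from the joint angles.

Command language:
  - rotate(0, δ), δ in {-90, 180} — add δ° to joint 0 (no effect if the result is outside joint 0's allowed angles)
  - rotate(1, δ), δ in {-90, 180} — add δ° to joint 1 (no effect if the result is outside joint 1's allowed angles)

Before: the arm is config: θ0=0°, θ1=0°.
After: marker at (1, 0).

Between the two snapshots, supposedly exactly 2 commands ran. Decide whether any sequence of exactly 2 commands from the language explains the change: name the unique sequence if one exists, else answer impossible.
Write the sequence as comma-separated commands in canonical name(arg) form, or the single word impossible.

rotate(1, -90), rotate(1, -90)

t0: config: θ0=0°, θ1=0°
t=1 rotate(1, -90) ⇒ config: θ0=0°, θ1=270°
t=2 rotate(1, -90) ⇒ config: θ0=0°, θ1=180°
no rival 2-sequence matches.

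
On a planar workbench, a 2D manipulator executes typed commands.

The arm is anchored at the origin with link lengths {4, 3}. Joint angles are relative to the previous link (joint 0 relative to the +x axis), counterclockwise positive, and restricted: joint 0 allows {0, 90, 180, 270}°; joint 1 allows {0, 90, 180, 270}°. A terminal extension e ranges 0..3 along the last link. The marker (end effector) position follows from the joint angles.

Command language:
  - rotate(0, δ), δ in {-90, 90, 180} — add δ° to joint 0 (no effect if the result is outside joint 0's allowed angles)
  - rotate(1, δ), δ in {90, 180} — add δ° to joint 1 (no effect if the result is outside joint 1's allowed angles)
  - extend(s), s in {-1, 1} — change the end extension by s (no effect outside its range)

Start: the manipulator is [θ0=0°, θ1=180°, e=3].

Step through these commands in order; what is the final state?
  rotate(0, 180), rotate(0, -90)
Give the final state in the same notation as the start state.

[θ0=90°, θ1=180°, e=3]

from: [θ0=0°, θ1=180°, e=3]
t=1 rotate(0, 180) ⇒ [θ0=180°, θ1=180°, e=3]
t=2 rotate(0, -90) ⇒ [θ0=90°, θ1=180°, e=3]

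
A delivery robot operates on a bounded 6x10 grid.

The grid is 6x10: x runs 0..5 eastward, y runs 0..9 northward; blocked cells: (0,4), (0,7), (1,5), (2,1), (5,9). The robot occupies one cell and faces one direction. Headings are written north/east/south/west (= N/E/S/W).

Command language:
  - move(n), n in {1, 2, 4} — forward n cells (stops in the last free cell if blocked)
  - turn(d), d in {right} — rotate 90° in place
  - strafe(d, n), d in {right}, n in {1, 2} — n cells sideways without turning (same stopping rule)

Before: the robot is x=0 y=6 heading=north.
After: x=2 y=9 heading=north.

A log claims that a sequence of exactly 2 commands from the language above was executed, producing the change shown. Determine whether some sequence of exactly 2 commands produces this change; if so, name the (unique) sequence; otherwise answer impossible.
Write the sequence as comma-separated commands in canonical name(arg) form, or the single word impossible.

strafe(right, 2), move(4)

key: still facing N at the end — nothing in the sequence rotates
from: x=0 y=6 heading=north
step 1 (strafe(right, 2)): x=2 y=6 heading=north
step 2 (move(4)): x=2 y=9 heading=north
no other 2-command option fits: unique.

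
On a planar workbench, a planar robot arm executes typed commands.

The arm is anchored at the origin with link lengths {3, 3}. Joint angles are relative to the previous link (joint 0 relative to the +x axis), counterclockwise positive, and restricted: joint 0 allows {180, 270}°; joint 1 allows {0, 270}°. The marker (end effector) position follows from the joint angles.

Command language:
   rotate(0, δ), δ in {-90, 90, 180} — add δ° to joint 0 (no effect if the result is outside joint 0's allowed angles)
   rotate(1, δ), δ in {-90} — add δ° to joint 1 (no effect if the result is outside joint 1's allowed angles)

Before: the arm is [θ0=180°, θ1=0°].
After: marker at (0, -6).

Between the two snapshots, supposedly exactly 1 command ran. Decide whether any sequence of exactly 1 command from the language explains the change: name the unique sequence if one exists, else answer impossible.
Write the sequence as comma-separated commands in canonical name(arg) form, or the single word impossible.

from: [θ0=180°, θ1=0°]
[1] after rotate(0, 90): [θ0=270°, θ1=0°]
no other 1-command option fits: unique.

rotate(0, 90)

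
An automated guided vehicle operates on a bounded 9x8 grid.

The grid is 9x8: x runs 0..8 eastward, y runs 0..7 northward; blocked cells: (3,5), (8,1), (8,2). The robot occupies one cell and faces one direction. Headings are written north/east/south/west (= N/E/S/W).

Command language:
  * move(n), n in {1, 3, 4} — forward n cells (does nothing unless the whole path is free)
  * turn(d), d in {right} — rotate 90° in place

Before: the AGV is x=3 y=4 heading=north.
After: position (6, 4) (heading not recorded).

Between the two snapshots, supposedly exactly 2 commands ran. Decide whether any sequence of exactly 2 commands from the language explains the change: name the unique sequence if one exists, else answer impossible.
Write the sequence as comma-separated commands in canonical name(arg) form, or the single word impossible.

key: running move(3) before turn(right) would end elsewhere — order is forced
start: x=3 y=4 heading=north
[1] after turn(right): x=3 y=4 heading=east
[2] after move(3): x=6 y=4 heading=east
no other 2-command option fits: unique.

turn(right), move(3)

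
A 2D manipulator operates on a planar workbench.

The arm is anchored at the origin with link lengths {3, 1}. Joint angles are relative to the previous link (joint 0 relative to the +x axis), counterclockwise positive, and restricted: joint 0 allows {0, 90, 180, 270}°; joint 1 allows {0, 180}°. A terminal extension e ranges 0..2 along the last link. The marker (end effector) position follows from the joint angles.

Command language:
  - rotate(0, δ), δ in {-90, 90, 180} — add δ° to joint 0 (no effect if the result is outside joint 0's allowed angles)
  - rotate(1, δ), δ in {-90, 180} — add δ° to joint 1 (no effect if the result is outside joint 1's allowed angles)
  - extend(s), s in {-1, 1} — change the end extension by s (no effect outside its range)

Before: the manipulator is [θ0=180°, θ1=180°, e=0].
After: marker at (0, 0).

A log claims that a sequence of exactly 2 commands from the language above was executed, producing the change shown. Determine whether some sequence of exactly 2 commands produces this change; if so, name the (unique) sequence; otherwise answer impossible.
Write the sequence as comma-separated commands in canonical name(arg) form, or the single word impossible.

initial: [θ0=180°, θ1=180°, e=0]
t=1 extend(1) ⇒ [θ0=180°, θ1=180°, e=1]
t=2 extend(1) ⇒ [θ0=180°, θ1=180°, e=2]
uniquely the one of 49 2-step routes that fits.

extend(1), extend(1)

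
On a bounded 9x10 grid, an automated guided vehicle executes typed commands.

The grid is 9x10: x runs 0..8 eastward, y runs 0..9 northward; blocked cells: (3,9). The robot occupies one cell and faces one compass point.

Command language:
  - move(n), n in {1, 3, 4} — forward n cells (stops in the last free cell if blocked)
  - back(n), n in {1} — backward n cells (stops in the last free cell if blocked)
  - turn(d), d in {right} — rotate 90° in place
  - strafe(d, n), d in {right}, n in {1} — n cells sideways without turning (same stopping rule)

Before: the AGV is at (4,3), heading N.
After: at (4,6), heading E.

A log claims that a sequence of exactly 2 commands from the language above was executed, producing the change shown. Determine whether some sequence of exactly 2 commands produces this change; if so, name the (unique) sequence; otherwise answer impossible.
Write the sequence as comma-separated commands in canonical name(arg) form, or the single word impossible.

move(3), turn(right)

key: position moved to (4,6) AND the heading swung to E — translation plus rotation needed
start: at (4,3), heading N
[1] after move(3): at (4,6), heading N
[2] after turn(right): at (4,6), heading E
uniquely the one of 36 2-step routes that fits.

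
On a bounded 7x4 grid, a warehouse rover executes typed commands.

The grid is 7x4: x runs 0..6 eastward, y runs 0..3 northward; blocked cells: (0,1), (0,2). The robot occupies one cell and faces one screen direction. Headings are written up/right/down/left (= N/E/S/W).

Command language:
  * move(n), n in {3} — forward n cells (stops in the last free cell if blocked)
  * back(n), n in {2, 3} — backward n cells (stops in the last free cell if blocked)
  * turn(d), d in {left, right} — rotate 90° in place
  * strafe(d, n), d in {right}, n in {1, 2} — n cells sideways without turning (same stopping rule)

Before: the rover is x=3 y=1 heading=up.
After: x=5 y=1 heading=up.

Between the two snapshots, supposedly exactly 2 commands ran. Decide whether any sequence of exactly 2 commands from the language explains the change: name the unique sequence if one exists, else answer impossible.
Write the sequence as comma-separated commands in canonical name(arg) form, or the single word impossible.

strafe(right, 1), strafe(right, 1)

key: heading stays N — no command in the sequence turns
from: x=3 y=1 heading=up
[1] after strafe(right, 1): x=4 y=1 heading=up
[2] after strafe(right, 1): x=5 y=1 heading=up
no rival 2-sequence matches.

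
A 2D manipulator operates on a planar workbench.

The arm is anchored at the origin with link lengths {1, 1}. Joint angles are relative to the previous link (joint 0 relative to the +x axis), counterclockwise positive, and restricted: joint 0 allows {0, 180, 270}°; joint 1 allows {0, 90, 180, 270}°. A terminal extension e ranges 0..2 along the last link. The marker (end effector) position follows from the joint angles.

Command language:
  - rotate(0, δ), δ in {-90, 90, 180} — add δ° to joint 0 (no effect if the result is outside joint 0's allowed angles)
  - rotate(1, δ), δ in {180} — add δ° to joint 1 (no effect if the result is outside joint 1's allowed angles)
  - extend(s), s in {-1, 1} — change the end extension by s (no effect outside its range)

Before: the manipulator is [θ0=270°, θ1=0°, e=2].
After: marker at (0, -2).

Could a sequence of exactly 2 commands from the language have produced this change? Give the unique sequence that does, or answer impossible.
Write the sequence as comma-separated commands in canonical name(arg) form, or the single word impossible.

from: [θ0=270°, θ1=0°, e=2]
t=1 extend(-1) ⇒ [θ0=270°, θ1=0°, e=1]
t=2 extend(-1) ⇒ [θ0=270°, θ1=0°, e=0]
all 36 alternatives checked — unique.

extend(-1), extend(-1)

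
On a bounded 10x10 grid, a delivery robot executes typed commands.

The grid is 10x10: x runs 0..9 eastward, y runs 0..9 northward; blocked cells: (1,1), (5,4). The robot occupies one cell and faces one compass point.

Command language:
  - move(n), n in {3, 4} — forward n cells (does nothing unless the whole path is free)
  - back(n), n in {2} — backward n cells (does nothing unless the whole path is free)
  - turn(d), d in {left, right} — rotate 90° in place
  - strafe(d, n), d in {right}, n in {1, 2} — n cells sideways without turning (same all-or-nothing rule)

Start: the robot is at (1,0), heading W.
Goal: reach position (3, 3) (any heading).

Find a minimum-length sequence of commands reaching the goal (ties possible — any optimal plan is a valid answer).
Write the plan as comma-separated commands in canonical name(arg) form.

start: at (1,0), heading W
[1] after turn(right): at (1,0), heading N
[2] after strafe(right, 2): at (3,0), heading N
[3] after move(3): at (3,3), heading N
nothing shorter than 3 reaches the goal.

turn(right), strafe(right, 2), move(3)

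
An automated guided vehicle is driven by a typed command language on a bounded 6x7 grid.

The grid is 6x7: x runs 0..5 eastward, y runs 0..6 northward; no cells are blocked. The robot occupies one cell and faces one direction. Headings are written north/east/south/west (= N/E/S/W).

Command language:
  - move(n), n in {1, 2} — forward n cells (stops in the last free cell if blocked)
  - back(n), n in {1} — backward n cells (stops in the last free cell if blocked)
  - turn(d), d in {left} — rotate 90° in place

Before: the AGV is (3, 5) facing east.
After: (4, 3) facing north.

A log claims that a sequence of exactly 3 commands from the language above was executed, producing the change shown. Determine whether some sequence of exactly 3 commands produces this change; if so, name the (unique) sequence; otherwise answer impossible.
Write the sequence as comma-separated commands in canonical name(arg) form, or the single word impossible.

all 64 sequences checked — none match.

impossible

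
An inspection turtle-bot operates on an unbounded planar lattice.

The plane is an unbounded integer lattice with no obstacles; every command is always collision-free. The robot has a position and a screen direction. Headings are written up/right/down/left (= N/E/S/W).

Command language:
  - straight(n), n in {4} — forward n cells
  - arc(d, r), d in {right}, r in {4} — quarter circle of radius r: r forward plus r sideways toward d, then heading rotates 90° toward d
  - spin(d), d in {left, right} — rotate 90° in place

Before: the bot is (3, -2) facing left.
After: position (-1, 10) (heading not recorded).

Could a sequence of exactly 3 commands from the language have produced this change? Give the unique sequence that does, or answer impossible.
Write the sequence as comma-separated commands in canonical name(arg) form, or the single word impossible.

arc(right, 4), straight(4), straight(4)

key: running straight(4) before arc(right, 4) would end elsewhere — order is forced
from: (3, -2) facing left
t=1 arc(right, 4) ⇒ (-1, 2) facing up
t=2 straight(4) ⇒ (-1, 6) facing up
t=3 straight(4) ⇒ (-1, 10) facing up
no rival 3-sequence matches.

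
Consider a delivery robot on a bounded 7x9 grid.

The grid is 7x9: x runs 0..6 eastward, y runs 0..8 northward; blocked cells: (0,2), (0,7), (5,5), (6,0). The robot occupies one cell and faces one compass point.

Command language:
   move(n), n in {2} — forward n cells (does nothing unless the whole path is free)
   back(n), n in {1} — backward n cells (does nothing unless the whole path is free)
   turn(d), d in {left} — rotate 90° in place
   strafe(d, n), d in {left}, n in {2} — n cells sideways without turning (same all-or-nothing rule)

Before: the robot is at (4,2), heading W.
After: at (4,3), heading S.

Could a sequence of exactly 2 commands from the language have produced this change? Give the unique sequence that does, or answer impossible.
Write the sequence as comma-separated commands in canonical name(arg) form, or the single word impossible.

key: order matters: swapping turn(left) and back(1) lands elsewhere
t0: at (4,2), heading W
1. turn(left) → at (4,2), heading S
2. back(1) → at (4,3), heading S
no other 2-command option fits: unique.

turn(left), back(1)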